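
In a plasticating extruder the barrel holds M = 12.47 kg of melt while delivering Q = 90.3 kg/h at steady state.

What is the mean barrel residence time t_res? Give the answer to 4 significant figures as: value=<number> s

Q_s = Q / 3600 = 90.3 / 3600 = 0.0250833 kg/s
Mean residence time: t_res = M/Q_s = 12.47 kg / 0.0250833 kg/s = 497.143 s

value=497.1 s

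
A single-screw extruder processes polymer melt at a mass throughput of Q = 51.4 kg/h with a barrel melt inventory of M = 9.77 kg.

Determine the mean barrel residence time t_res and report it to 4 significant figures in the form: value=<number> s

value=684.3 s

Convert throughput: Q = 51.4 kg/h = 51.4/3600 = 0.0142778 kg/s
t_res = M / Q_s = 9.77 ÷ 0.0142778 = 684.28 s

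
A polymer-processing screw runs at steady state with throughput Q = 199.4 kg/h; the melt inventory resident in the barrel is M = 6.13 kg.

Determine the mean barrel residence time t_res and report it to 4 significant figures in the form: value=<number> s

Convert throughput: Q = 199.4 kg/h = 199.4/3600 = 0.0553889 kg/s
t_res = M / Q_s = 6.13 ÷ 0.0553889 = 110.672 s

value=110.7 s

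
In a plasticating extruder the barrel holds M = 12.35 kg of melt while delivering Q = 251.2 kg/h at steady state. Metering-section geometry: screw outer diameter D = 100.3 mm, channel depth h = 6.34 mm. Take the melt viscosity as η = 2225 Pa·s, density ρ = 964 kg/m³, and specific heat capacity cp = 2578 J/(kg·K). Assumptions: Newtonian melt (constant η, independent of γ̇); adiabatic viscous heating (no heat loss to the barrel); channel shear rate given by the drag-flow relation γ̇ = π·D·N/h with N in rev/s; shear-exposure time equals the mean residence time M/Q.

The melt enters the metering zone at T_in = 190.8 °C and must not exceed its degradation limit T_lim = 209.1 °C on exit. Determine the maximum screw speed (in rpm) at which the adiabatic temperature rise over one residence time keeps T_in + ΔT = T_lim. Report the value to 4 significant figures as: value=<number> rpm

value=12.97 rpm

Throughput in SI: Q_s = 251.2 kg/h ÷ 3600 s/h = 0.0697778 kg/s
t_res = M / Q_s = 12.35 ÷ 0.0697778 = 176.99 s
Convert to metres: D = 0.1003 m, h = 0.00634 m
ΔT_a = T_lim − T_in = 209.1 − 190.8 = 18.3 K
γ̇_max² = ΔT_a·ρ·cp/(η·t_res) = 18.3·964·2578/(2225·176.99) = 115.486 s⁻²
Take the square root: γ̇_max = √(115.486) = 10.7465 s⁻¹
Solve γ̇ = πDN/h for N: N_max = γ̇_max·h/(π·D) = 10.7465 × 0.00634 / (π × 0.1003) = 0.216224 rev/s = 12.9734 rpm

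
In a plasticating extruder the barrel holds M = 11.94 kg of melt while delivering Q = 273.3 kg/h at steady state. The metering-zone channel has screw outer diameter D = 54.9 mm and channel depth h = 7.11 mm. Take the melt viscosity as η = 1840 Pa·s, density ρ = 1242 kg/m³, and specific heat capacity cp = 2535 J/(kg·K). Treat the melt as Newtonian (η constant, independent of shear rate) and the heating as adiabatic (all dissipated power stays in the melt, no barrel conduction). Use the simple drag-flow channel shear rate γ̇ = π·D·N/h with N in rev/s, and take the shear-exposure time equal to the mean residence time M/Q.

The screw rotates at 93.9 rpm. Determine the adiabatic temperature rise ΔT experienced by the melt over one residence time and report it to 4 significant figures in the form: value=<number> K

Q_s = Q / 3600 = 273.3 / 3600 = 0.0759167 kg/s
Mean residence time: t_res = M/Q_s = 11.94 kg / 0.0759167 kg/s = 157.278 s
D = 54.9 mm = 0.0549 m;  h = 7.11 mm = 0.00711 m;  N = 93.9 rpm / 60 = 1.565 rev/s
γ̇ = π D N / h = (π)(0.0549)(1.565) / 0.00711 = 37.9636 s⁻¹
ΔT = η·γ̇²·t_res / (ρ·cp) = 1840 · (37.9636)² · 157.278 / (1242 · 2535) = 132.471 K

value=132.5 K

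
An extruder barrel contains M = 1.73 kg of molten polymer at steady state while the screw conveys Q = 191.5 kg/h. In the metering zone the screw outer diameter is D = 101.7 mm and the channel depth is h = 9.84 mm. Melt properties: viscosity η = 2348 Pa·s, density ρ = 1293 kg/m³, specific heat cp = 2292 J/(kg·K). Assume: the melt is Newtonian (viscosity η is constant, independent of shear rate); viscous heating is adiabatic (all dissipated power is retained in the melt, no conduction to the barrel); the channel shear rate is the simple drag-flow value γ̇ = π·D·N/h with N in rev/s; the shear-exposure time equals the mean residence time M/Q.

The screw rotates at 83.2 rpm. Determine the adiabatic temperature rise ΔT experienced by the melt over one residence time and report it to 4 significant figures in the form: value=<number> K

value=52.23 K

Q_s = Q / 3600 = 191.5 / 3600 = 0.0531944 kg/s
t_res = M / Q_s = 1.73 / 0.0531944 = 32.5222 s
Geometry in metres: D = 101.7 mm → 0.1017 m, h = 9.84 mm → 0.00984 m; screw speed N = 83.2 rpm = 1.38667 rev/s
γ̇ = π D N / h = (π)(0.1017)(1.38667) / 0.00984 = 45.0244 s⁻¹
ΔT = η·γ̇²·t_res/(ρ·cp) = [2348 × 45.0244² × 32.5222] / [1293 × 2292] = 52.2349 K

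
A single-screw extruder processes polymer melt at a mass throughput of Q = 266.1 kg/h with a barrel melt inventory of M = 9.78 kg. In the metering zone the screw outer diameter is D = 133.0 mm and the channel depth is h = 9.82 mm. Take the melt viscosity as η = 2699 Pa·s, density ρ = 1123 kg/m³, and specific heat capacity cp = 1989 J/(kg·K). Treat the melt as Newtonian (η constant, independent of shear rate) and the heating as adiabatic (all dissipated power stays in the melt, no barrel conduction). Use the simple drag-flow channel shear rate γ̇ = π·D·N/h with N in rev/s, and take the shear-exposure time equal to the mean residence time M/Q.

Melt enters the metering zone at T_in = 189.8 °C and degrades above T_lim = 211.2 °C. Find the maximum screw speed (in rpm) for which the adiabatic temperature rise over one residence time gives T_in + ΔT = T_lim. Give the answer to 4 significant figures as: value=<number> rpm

value=16.31 rpm

Convert throughput: Q = 266.1 kg/h = 266.1/3600 = 0.0739167 kg/s
t_res = M / Q_s = 9.78 ÷ 0.0739167 = 132.311 s
D = 133.0 mm = 0.133 m;  h = 9.82 mm = 0.00982 m
ΔT_a = T_lim − T_in = 211.2 − 189.8 = 21.4 K
γ̇_max² = ΔT_a·ρ·cp/(η·t_res) = 21.4·1123·1989/(2699·132.311) = 133.853 s⁻²
Take the square root: γ̇_max = √(133.853) = 11.5695 s⁻¹
N_max = γ̇_max h / (πD) = 11.5695·0.00982/(π·0.133) = 0.27191 rev/s → ×60 = 16.3146 rpm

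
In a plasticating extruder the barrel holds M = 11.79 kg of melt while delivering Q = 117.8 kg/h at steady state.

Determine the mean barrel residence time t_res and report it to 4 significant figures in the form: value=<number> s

value=360.3 s

Convert throughput: Q = 117.8 kg/h = 117.8/3600 = 0.0327222 kg/s
t_res = M / Q_s = 11.79 / 0.0327222 = 360.306 s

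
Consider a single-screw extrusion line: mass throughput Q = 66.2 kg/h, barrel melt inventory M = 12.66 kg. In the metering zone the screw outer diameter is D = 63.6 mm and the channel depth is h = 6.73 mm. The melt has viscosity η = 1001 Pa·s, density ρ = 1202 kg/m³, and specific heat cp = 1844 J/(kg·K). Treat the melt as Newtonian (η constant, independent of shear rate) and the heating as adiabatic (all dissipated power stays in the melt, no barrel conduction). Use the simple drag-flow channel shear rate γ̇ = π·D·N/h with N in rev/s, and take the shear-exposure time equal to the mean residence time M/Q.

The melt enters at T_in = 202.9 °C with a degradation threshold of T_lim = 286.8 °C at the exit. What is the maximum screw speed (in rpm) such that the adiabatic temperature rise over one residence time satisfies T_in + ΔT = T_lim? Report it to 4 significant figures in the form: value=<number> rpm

Throughput in SI: Q_s = 66.2 kg/h ÷ 3600 s/h = 0.0183889 kg/s
t_res = M / Q_s = 12.66 / 0.0183889 = 688.459 s
Convert to metres: D = 0.0636 m, h = 0.00673 m
Allowable rise: ΔT_a = T_lim − T_in = 286.8 − 202.9 = 83.9 K
γ̇_max² = ΔT_a·ρ·cp/(η·t_res) = 83.9·1202·1844/(1001·688.459) = 269.845 s⁻²
γ̇_max = √269.845 = 16.427 s⁻¹
N_max = γ̇_max h / (πD) = 16.427·0.00673/(π·0.0636) = 0.553306 rev/s → ×60 = 33.1984 rpm

value=33.20 rpm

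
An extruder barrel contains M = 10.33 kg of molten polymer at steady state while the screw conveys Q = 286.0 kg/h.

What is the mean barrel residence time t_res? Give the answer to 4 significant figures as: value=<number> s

Convert throughput: Q = 286.0 kg/h = 286.0/3600 = 0.0794444 kg/s
Mean residence time: t_res = M/Q_s = 10.33 kg / 0.0794444 kg/s = 130.028 s

value=130.0 s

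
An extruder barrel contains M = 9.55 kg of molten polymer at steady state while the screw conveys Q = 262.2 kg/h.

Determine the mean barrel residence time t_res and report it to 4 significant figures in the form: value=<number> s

value=131.1 s

Throughput in SI: Q_s = 262.2 kg/h ÷ 3600 s/h = 0.0728333 kg/s
t_res = M / Q_s = 9.55 ÷ 0.0728333 = 131.121 s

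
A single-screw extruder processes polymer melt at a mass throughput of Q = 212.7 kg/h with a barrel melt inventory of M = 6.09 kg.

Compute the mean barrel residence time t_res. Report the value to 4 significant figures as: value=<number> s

Throughput in SI: Q_s = 212.7 kg/h ÷ 3600 s/h = 0.0590833 kg/s
t_res = M / Q_s = 6.09 / 0.0590833 = 103.075 s

value=103.1 s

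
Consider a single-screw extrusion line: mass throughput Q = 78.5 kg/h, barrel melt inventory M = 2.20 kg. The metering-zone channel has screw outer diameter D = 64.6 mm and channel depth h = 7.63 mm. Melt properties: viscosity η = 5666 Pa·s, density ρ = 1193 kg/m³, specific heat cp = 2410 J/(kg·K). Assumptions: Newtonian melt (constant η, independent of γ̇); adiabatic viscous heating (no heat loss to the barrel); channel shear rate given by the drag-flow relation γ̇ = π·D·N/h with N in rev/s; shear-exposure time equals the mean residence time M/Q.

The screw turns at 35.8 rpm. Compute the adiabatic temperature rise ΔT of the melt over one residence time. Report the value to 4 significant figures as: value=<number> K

value=50.08 K

Throughput in SI: Q_s = 78.5 kg/h ÷ 3600 s/h = 0.0218056 kg/s
Mean residence time: t_res = M/Q_s = 2.20 kg / 0.0218056 kg/s = 100.892 s
D = 64.6 mm = 0.0646 m;  h = 7.63 mm = 0.00763 m;  N = 35.8 rpm / 60 = 0.596667 rev/s
γ̇ = π D N / h = (π)(0.0646)(0.596667) / 0.00763 = 15.8705 s⁻¹
Adiabatic rise: ΔT = η γ̇² t_res / (ρ cp) = 5666·(15.8705)²·100.892 / (1193·2410) = 50.0788 K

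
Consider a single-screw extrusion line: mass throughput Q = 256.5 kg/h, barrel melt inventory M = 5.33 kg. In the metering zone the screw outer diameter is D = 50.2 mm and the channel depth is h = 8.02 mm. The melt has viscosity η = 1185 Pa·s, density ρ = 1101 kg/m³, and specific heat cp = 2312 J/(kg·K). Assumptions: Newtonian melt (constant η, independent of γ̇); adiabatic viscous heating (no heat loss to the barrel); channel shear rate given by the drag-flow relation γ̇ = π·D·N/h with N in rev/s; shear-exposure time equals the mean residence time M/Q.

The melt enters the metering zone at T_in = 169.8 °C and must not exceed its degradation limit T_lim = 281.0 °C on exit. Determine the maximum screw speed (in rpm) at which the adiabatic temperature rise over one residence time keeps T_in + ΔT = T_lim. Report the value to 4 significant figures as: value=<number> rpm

Throughput in SI: Q_s = 256.5 kg/h ÷ 3600 s/h = 0.07125 kg/s
t_res = M / Q_s = 5.33 / 0.07125 = 74.807 s
Convert to metres: D = 0.0502 m, h = 0.00802 m
ΔT_a = T_lim − T_in = 281.0 °C − 169.8 °C = 111.2 K
Invert ΔT = ηγ̇²t_res/(ρcp) for γ̇: γ̇_max² = ΔT_a ρ cp / (η t_res) = 111.2·1101·2312 / (1185·74.807) = 3193.15 s⁻²
Take the square root: γ̇_max = √(3193.15) = 56.508 s⁻¹
N_max = γ̇_max·h / (π·D) = 56.508 · 0.00802 / (π · 0.0502) = 2.87363 rev/s = 172.418 rpm

value=172.4 rpm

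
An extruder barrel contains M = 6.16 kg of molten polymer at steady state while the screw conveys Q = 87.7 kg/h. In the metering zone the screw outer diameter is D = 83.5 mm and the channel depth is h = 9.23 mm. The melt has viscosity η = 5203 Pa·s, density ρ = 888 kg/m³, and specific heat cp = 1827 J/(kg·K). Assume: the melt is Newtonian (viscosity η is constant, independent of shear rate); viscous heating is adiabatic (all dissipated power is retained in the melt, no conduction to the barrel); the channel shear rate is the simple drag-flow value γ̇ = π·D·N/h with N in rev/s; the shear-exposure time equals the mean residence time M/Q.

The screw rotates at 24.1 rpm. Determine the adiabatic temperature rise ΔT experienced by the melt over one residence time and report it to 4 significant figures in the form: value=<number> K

Q_s = Q / 3600 = 87.7 / 3600 = 0.0243611 kg/s
t_res = M / Q_s = 6.16 ÷ 0.0243611 = 252.862 s
Convert to SI: D = 0.0835 m, h = 0.00923 m, N = 24.1/60 = 0.401667 rev/s
Shear rate: γ̇ = πDN/h = π·0.0835·0.401667/0.00923 = 11.4156 s⁻¹
ΔT = η·γ̇²·t_res/(ρ·cp) = [5203 × 11.4156² × 252.862] / [888 × 1827] = 105.679 K

value=105.7 K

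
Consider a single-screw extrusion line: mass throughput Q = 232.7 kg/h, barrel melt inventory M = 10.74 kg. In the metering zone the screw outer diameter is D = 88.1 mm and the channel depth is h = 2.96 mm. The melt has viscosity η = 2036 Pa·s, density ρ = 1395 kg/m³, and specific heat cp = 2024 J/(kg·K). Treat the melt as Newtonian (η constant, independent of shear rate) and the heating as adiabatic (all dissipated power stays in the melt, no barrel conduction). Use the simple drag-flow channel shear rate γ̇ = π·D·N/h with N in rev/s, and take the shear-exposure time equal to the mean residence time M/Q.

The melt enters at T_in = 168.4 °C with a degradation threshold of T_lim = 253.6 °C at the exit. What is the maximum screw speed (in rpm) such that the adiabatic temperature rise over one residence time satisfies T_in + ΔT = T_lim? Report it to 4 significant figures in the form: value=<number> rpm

Convert throughput: Q = 232.7 kg/h = 232.7/3600 = 0.0646389 kg/s
t_res = M / Q_s = 10.74 ÷ 0.0646389 = 166.154 s
D = 88.1 mm = 0.0881 m;  h = 2.96 mm = 0.00296 m
ΔT_a = T_lim − T_in = 253.6 − 168.4 = 85.2 K
γ̇_max² = ΔT_a·ρ·cp / (η·t_res) = [85.2 × 1395 × 2024] / [2036 × 166.154] = 711.109 s⁻²
γ̇_max = sqrt(711.109) = 26.6666 s⁻¹
N_max = γ̇_max h / (πD) = 26.6666·0.00296/(π·0.0881) = 0.28519 rev/s → ×60 = 17.1114 rpm

value=17.11 rpm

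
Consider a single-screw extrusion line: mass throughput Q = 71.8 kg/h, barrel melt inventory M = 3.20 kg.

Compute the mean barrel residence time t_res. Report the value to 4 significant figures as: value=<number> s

Q_s = Q / 3600 = 71.8 / 3600 = 0.0199444 kg/s
t_res = M / Q_s = 3.20 / 0.0199444 = 160.446 s

value=160.4 s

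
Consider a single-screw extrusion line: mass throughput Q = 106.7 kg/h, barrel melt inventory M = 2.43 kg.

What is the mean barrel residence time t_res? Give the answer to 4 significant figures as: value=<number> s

Q_s = Q / 3600 = 106.7 / 3600 = 0.0296389 kg/s
t_res = M / Q_s = 2.43 ÷ 0.0296389 = 81.9869 s

value=81.99 s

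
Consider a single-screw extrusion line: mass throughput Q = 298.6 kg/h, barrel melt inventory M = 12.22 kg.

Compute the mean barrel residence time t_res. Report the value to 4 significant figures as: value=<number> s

Convert throughput: Q = 298.6 kg/h = 298.6/3600 = 0.0829444 kg/s
t_res = M / Q_s = 12.22 / 0.0829444 = 147.328 s

value=147.3 s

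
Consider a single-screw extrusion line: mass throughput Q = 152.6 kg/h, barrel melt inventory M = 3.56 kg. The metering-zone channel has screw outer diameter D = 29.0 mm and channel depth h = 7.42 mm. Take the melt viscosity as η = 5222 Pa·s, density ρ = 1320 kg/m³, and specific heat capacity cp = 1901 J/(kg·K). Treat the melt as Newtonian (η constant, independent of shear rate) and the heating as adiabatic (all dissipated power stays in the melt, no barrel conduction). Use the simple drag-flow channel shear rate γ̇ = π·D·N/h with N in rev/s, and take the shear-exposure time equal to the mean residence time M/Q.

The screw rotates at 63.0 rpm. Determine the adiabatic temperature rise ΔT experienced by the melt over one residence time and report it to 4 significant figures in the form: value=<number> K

Q_s = Q / 3600 = 152.6 / 3600 = 0.0423889 kg/s
t_res = M / Q_s = 3.56 / 0.0423889 = 83.9843 s
D = 29.0 mm = 0.029 m;  h = 7.42 mm = 0.00742 m;  N = 63.0 rpm / 60 = 1.05 rev/s
Shear rate: γ̇ = πDN/h = π·0.029·1.05/0.00742 = 12.8924 s⁻¹
ΔT = η·γ̇²·t_res / (ρ·cp) = 5222 · (12.8924)² · 83.9843 / (1320 · 1901) = 29.0499 K

value=29.05 K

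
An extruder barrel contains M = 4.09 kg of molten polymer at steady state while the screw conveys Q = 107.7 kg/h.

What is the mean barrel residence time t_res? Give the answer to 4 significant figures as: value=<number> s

Throughput in SI: Q_s = 107.7 kg/h ÷ 3600 s/h = 0.0299167 kg/s
t_res = M / Q_s = 4.09 ÷ 0.0299167 = 136.713 s

value=136.7 s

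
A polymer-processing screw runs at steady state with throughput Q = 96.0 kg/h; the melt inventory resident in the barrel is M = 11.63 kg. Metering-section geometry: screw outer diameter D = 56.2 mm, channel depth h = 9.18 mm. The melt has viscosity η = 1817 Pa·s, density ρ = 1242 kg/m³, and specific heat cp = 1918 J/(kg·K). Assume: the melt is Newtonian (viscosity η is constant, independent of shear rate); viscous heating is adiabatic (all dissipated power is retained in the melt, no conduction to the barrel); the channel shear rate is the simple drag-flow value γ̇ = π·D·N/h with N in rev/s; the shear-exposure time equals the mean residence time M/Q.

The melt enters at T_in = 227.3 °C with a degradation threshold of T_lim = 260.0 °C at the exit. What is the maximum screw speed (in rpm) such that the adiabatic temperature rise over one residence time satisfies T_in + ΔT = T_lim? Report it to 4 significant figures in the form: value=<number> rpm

value=30.93 rpm

Q_s = Q / 3600 = 96.0 / 3600 = 0.0266667 kg/s
t_res = M / Q_s = 11.63 ÷ 0.0266667 = 436.125 s
Convert to metres: D = 0.0562 m, h = 0.00918 m
ΔT_a = T_lim − T_in = 260.0 − 227.3 = 32.7 K
Invert ΔT = ηγ̇²t_res/(ρcp) for γ̇: γ̇_max² = ΔT_a ρ cp / (η t_res) = 32.7·1242·1918 / (1817·436.125) = 98.2997 s⁻²
γ̇_max = sqrt(98.2997) = 9.91462 s⁻¹
N_max = γ̇_max·h / (π·D) = 9.91462 · 0.00918 / (π · 0.0562) = 0.515505 rev/s = 30.9303 rpm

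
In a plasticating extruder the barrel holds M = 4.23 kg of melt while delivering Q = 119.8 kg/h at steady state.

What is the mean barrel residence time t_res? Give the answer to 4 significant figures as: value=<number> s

value=127.1 s

Q_s = Q / 3600 = 119.8 / 3600 = 0.0332778 kg/s
t_res = M / Q_s = 4.23 / 0.0332778 = 127.112 s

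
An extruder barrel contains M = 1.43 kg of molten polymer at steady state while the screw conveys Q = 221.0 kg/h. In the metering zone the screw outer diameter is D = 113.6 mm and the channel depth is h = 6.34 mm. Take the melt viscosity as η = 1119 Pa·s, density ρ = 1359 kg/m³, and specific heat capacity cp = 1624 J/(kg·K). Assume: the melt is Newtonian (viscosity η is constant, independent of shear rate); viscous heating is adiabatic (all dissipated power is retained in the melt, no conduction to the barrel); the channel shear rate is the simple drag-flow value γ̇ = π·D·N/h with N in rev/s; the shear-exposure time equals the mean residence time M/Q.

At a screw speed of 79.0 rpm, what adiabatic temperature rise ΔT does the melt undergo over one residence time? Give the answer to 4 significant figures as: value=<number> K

Q_s = Q / 3600 = 221.0 / 3600 = 0.0613889 kg/s
Mean residence time: t_res = M/Q_s = 1.43 kg / 0.0613889 kg/s = 23.2941 s
Geometry in metres: D = 113.6 mm → 0.1136 m, h = 6.34 mm → 0.00634 m; screw speed N = 79.0 rpm = 1.31667 rev/s
Shear rate: γ̇ = πDN/h = π·0.1136·1.31667/0.00634 = 74.1165 s⁻¹
ΔT = η·γ̇²·t_res/(ρ·cp) = [1119 × 74.1165² × 23.2941] / [1359 × 1624] = 64.8784 K

value=64.88 K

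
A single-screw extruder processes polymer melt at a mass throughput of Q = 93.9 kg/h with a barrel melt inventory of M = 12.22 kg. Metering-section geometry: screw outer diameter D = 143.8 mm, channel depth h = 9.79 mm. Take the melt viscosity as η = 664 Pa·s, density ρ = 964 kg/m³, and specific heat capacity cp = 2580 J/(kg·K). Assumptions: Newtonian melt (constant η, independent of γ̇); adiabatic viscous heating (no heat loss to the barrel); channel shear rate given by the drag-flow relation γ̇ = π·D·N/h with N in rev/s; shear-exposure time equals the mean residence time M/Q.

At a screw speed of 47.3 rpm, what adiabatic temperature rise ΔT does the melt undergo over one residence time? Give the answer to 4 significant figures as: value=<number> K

Throughput in SI: Q_s = 93.9 kg/h ÷ 3600 s/h = 0.0260833 kg/s
t_res = M / Q_s = 12.22 ÷ 0.0260833 = 468.498 s
Convert to SI: D = 0.1438 m, h = 0.00979 m, N = 47.3/60 = 0.788333 rev/s
γ̇ = π D N / h = (π)(0.1438)(0.788333) / 0.00979 = 36.3778 s⁻¹
Adiabatic rise: ΔT = η γ̇² t_res / (ρ cp) = 664·(36.3778)²·468.498 / (964·2580) = 165.52 K

value=165.5 K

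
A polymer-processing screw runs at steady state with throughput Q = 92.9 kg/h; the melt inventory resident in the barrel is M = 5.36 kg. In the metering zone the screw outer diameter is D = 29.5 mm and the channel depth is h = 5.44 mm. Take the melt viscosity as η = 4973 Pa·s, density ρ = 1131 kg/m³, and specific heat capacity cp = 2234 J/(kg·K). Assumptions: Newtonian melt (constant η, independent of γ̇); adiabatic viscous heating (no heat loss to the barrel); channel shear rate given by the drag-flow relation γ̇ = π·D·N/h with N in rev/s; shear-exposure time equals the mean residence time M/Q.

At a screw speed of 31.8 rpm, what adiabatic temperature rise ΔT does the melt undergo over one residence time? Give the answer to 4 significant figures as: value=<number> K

value=33.33 K

Convert throughput: Q = 92.9 kg/h = 92.9/3600 = 0.0258056 kg/s
t_res = M / Q_s = 5.36 ÷ 0.0258056 = 207.707 s
D = 29.5 mm = 0.0295 m;  h = 5.44 mm = 0.00544 m;  N = 31.8 rpm / 60 = 0.53 rev/s
Shear rate: γ̇ = πDN/h = π·0.0295·0.53/0.00544 = 9.02919 s⁻¹
Adiabatic rise: ΔT = η γ̇² t_res / (ρ cp) = 4973·(9.02919)²·207.707 / (1131·2234) = 33.329 K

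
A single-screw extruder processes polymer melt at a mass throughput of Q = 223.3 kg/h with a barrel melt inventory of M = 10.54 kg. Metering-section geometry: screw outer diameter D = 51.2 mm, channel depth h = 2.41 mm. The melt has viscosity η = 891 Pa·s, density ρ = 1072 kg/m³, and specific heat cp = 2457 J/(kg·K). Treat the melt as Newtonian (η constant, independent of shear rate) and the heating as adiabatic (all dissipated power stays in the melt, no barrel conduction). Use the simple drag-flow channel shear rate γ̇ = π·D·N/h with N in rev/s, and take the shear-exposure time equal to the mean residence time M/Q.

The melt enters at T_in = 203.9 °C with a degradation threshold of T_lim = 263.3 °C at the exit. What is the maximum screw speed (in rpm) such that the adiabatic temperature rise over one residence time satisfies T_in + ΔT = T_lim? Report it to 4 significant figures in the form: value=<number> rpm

value=28.90 rpm

Convert throughput: Q = 223.3 kg/h = 223.3/3600 = 0.0620278 kg/s
t_res = M / Q_s = 10.54 ÷ 0.0620278 = 169.924 s
Convert to metres: D = 0.0512 m, h = 0.00241 m
ΔT_a = T_lim − T_in = 263.3 °C − 203.9 °C = 59.4 K
γ̇_max² = ΔT_a·ρ·cp/(η·t_res) = 59.4·1072·2457/(891·169.924) = 1033.37 s⁻²
γ̇_max = √1033.37 = 32.146 s⁻¹
Solve γ̇ = πDN/h for N: N_max = γ̇_max·h/(π·D) = 32.146 × 0.00241 / (π × 0.0512) = 0.481642 rev/s = 28.8985 rpm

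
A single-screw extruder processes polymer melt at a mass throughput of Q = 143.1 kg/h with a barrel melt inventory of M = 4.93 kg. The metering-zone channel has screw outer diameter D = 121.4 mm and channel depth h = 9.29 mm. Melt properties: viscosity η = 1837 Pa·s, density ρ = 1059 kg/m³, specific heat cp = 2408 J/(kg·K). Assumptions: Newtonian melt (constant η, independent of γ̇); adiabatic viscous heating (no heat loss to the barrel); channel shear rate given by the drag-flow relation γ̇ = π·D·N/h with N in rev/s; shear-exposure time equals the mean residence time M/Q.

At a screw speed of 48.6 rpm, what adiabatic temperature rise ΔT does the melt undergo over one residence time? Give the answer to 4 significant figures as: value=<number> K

Throughput in SI: Q_s = 143.1 kg/h ÷ 3600 s/h = 0.03975 kg/s
t_res = M / Q_s = 4.93 / 0.03975 = 124.025 s
Geometry in metres: D = 121.4 mm → 0.1214 m, h = 9.29 mm → 0.00929 m; screw speed N = 48.6 rpm = 0.81 rev/s
γ̇ = π D N / h = (π)(0.1214)(0.81) / 0.00929 = 33.2535 s⁻¹
ΔT = η·γ̇²·t_res / (ρ·cp) = 1837 · (33.2535)² · 124.025 / (1059 · 2408) = 98.7967 K

value=98.80 K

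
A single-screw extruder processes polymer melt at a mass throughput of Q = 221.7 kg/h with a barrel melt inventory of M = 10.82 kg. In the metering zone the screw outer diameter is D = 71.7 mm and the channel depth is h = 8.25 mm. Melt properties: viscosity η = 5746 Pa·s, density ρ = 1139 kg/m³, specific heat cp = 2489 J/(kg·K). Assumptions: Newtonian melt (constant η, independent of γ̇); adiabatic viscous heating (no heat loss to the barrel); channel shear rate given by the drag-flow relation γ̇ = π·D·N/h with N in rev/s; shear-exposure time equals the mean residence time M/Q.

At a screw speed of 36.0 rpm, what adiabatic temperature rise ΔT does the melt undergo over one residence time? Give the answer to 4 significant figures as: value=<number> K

Convert throughput: Q = 221.7 kg/h = 221.7/3600 = 0.0615833 kg/s
Mean residence time: t_res = M/Q_s = 10.82 kg / 0.0615833 kg/s = 175.697 s
Convert to SI: D = 0.0717 m, h = 0.00825 m, N = 36.0/60 = 0.6 rev/s
Shear rate: γ̇ = πDN/h = π·0.0717·0.6/0.00825 = 16.382 s⁻¹
ΔT = η·γ̇²·t_res/(ρ·cp) = [5746 × 16.382² × 175.697] / [1139 × 2489] = 95.5683 K

value=95.57 K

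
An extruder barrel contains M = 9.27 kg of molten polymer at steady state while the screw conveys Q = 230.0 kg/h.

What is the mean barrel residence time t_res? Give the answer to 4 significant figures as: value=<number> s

value=145.1 s

Throughput in SI: Q_s = 230.0 kg/h ÷ 3600 s/h = 0.0638889 kg/s
Mean residence time: t_res = M/Q_s = 9.27 kg / 0.0638889 kg/s = 145.096 s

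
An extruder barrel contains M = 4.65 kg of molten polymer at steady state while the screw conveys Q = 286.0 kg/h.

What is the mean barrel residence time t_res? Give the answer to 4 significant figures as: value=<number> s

Convert throughput: Q = 286.0 kg/h = 286.0/3600 = 0.0794444 kg/s
t_res = M / Q_s = 4.65 ÷ 0.0794444 = 58.5315 s

value=58.53 s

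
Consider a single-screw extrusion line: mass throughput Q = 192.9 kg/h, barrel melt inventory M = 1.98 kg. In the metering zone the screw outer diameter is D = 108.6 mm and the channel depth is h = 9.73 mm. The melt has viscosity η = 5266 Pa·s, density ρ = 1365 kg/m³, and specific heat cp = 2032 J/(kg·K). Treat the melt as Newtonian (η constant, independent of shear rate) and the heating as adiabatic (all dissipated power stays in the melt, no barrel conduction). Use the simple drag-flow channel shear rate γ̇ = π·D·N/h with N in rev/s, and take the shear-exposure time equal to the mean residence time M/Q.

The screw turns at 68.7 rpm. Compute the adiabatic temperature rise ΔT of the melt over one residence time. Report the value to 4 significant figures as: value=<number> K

value=113.1 K

Throughput in SI: Q_s = 192.9 kg/h ÷ 3600 s/h = 0.0535833 kg/s
Mean residence time: t_res = M/Q_s = 1.98 kg / 0.0535833 kg/s = 36.9518 s
Geometry in metres: D = 108.6 mm → 0.1086 m, h = 9.73 mm → 0.00973 m; screw speed N = 68.7 rpm = 1.145 rev/s
γ̇ = π·D·N / h = π · 0.1086 · 1.145 / 0.00973 = 40.1488 s⁻¹
Adiabatic rise: ΔT = η γ̇² t_res / (ρ cp) = 5266·(40.1488)²·36.9518 / (1365·2032) = 113.085 K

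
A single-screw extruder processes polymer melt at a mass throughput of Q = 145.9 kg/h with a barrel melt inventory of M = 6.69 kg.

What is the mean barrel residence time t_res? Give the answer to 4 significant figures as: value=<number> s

Q_s = Q / 3600 = 145.9 / 3600 = 0.0405278 kg/s
Mean residence time: t_res = M/Q_s = 6.69 kg / 0.0405278 kg/s = 165.072 s

value=165.1 s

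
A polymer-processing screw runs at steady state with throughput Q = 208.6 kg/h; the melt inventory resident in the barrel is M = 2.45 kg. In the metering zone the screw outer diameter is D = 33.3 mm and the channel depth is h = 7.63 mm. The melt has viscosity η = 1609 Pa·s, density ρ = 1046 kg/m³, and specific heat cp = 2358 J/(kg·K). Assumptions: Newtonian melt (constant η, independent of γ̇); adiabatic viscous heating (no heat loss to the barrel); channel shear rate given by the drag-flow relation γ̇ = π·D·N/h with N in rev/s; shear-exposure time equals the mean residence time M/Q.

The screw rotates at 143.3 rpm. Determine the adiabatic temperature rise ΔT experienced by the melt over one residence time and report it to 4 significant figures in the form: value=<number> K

Q_s = Q / 3600 = 208.6 / 3600 = 0.0579444 kg/s
t_res = M / Q_s = 2.45 ÷ 0.0579444 = 42.2819 s
Convert to SI: D = 0.0333 m, h = 0.00763 m, N = 143.3/60 = 2.38833 rev/s
γ̇ = π D N / h = (π)(0.0333)(2.38833) / 0.00763 = 32.7465 s⁻¹
ΔT = η·γ̇²·t_res / (ρ·cp) = 1609 · (32.7465)² · 42.2819 / (1046 · 2358) = 29.5777 K

value=29.58 K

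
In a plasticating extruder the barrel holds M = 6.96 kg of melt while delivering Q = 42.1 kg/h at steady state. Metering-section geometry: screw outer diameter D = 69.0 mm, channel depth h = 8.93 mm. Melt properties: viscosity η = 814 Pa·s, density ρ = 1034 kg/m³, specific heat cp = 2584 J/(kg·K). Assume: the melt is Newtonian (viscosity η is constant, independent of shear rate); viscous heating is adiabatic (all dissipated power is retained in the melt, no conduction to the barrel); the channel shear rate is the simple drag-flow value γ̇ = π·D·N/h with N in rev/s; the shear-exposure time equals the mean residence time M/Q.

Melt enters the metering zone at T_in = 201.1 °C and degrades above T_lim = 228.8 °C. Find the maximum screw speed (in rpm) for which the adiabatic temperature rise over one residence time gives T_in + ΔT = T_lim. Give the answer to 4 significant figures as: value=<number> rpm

Q_s = Q / 3600 = 42.1 / 3600 = 0.0116944 kg/s
t_res = M / Q_s = 6.96 ÷ 0.0116944 = 595.154 s
D = 69.0 mm = 0.069 m;  h = 8.93 mm = 0.00893 m
Allowable rise: ΔT_a = T_lim − T_in = 228.8 − 201.1 = 27.7 K
Invert ΔT = ηγ̇²t_res/(ρcp) for γ̇: γ̇_max² = ΔT_a ρ cp / (η t_res) = 27.7·1034·2584 / (814·595.154) = 152.77 s⁻²
Take the square root: γ̇_max = √(152.77) = 12.36 s⁻¹
N_max = γ̇_max h / (πD) = 12.36·0.00893/(π·0.069) = 0.509181 rev/s → ×60 = 30.5508 rpm

value=30.55 rpm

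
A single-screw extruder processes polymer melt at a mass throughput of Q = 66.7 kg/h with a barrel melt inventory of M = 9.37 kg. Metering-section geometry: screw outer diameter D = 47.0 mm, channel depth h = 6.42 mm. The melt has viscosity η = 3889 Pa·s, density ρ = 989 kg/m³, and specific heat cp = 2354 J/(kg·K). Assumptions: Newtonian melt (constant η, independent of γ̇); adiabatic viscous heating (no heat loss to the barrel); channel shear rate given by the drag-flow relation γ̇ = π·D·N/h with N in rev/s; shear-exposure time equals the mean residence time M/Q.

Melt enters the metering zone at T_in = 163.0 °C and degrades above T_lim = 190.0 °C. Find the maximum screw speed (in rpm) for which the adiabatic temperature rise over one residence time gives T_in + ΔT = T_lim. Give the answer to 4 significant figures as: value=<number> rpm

value=14.75 rpm

Convert throughput: Q = 66.7 kg/h = 66.7/3600 = 0.0185278 kg/s
t_res = M / Q_s = 9.37 ÷ 0.0185278 = 505.727 s
Convert to metres: D = 0.047 m, h = 0.00642 m
Allowable rise: ΔT_a = T_lim − T_in = 190.0 − 163.0 = 27 K
γ̇_max² = ΔT_a·ρ·cp/(η·t_res) = 27·989·2354/(3889·505.727) = 31.9604 s⁻²
γ̇_max = sqrt(31.9604) = 5.65335 s⁻¹
Solve γ̇ = πDN/h for N: N_max = γ̇_max·h/(π·D) = 5.65335 × 0.00642 / (π × 0.047) = 0.245807 rev/s = 14.7484 rpm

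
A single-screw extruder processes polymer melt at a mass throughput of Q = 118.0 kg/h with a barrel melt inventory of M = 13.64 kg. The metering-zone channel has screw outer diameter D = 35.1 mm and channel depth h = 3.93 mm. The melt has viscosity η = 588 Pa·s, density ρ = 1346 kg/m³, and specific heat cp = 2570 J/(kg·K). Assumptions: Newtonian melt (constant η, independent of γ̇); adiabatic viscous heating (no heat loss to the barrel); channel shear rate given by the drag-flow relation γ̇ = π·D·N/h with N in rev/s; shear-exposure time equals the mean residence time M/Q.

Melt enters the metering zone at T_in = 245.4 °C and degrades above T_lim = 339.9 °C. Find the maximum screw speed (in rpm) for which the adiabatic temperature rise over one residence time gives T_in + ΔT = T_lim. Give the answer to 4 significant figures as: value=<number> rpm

Throughput in SI: Q_s = 118.0 kg/h ÷ 3600 s/h = 0.0327778 kg/s
t_res = M / Q_s = 13.64 ÷ 0.0327778 = 416.136 s
Convert to metres: D = 0.0351 m, h = 0.00393 m
ΔT_a = T_lim − T_in = 339.9 °C − 245.4 °C = 94.5 K
γ̇_max² = ΔT_a·ρ·cp / (η·t_res) = [94.5 × 1346 × 2570] / [588 × 416.136] = 1335.97 s⁻²
γ̇_max = sqrt(1335.97) = 36.551 s⁻¹
Solve γ̇ = πDN/h for N: N_max = γ̇_max·h/(π·D) = 36.551 × 0.00393 / (π × 0.0351) = 1.30267 rev/s = 78.1602 rpm

value=78.16 rpm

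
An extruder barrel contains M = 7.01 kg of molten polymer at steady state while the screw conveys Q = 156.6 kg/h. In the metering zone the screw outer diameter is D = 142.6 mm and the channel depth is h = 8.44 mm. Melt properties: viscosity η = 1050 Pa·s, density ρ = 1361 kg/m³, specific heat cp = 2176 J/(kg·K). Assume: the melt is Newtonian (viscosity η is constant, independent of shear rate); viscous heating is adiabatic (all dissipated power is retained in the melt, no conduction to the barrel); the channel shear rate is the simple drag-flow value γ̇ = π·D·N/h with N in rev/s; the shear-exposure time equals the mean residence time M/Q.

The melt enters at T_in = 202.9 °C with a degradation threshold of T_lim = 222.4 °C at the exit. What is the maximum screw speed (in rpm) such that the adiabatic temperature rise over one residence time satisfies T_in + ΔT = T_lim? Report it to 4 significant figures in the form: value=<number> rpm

Throughput in SI: Q_s = 156.6 kg/h ÷ 3600 s/h = 0.0435 kg/s
t_res = M / Q_s = 7.01 ÷ 0.0435 = 161.149 s
D = 142.6 mm = 0.1426 m;  h = 8.44 mm = 0.00844 m
ΔT_a = T_lim − T_in = 222.4 − 202.9 = 19.5 K
γ̇_max² = ΔT_a·ρ·cp / (η·t_res) = [19.5 × 1361 × 2176] / [1050 × 161.149] = 341.298 s⁻²
γ̇_max = sqrt(341.298) = 18.4742 s⁻¹
N_max = γ̇_max h / (πD) = 18.4742·0.00844/(π·0.1426) = 0.348049 rev/s → ×60 = 20.8829 rpm

value=20.88 rpm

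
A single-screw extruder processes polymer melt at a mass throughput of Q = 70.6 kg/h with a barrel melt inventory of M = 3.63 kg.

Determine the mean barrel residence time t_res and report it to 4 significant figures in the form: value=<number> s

value=185.1 s

Convert throughput: Q = 70.6 kg/h = 70.6/3600 = 0.0196111 kg/s
t_res = M / Q_s = 3.63 / 0.0196111 = 185.099 s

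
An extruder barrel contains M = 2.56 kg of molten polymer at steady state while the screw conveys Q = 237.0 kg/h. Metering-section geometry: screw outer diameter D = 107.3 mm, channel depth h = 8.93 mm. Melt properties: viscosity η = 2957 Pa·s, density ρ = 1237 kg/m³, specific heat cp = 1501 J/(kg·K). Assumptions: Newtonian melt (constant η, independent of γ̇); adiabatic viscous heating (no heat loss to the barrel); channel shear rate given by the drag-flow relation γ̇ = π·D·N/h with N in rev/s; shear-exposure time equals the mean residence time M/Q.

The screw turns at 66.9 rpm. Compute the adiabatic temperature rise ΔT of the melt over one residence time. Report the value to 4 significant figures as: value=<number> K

value=109.7 K

Q_s = Q / 3600 = 237.0 / 3600 = 0.0658333 kg/s
t_res = M / Q_s = 2.56 / 0.0658333 = 38.8861 s
Convert to SI: D = 0.1073 m, h = 0.00893 m, N = 66.9/60 = 1.115 rev/s
γ̇ = π·D·N / h = π · 0.1073 · 1.115 / 0.00893 = 42.0894 s⁻¹
ΔT = η·γ̇²·t_res / (ρ·cp) = 2957 · (42.0894)² · 38.8861 / (1237 · 1501) = 109.709 K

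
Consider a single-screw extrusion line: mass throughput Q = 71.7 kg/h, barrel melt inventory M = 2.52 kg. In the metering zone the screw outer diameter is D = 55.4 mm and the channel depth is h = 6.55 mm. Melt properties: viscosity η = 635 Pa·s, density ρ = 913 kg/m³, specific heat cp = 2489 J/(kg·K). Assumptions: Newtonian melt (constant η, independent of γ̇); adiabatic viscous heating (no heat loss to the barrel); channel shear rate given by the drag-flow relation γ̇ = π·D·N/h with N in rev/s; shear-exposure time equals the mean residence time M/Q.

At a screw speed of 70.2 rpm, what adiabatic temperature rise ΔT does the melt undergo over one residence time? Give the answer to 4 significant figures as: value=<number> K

Throughput in SI: Q_s = 71.7 kg/h ÷ 3600 s/h = 0.0199167 kg/s
Mean residence time: t_res = M/Q_s = 2.52 kg / 0.0199167 kg/s = 126.527 s
Convert to SI: D = 0.0554 m, h = 0.00655 m, N = 70.2/60 = 1.17 rev/s
γ̇ = π D N / h = (π)(0.0554)(1.17) / 0.00655 = 31.0888 s⁻¹
Adiabatic rise: ΔT = η γ̇² t_res / (ρ cp) = 635·(31.0888)²·126.527 / (913·2489) = 34.172 K

value=34.17 K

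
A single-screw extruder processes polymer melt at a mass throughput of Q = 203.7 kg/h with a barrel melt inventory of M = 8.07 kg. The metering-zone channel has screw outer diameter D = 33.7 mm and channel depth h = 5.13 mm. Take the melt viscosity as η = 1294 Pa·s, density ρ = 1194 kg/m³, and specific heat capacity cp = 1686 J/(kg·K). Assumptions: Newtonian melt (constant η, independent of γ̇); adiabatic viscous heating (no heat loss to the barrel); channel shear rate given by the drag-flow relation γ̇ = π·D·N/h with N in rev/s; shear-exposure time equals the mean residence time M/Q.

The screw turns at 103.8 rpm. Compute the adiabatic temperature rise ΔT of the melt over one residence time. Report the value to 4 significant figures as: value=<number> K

Q_s = Q / 3600 = 203.7 / 3600 = 0.0565833 kg/s
Mean residence time: t_res = M/Q_s = 8.07 kg / 0.0565833 kg/s = 142.622 s
D = 33.7 mm = 0.0337 m;  h = 5.13 mm = 0.00513 m;  N = 103.8 rpm / 60 = 1.73 rev/s
Shear rate: γ̇ = πDN/h = π·0.0337·1.73/0.00513 = 35.7033 s⁻¹
Adiabatic rise: ΔT = η γ̇² t_res / (ρ cp) = 1294·(35.7033)²·142.622 / (1194·1686) = 116.862 K

value=116.9 K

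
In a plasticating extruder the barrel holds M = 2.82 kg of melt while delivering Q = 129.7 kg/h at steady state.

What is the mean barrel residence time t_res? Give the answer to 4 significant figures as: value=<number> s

Throughput in SI: Q_s = 129.7 kg/h ÷ 3600 s/h = 0.0360278 kg/s
Mean residence time: t_res = M/Q_s = 2.82 kg / 0.0360278 kg/s = 78.2729 s

value=78.27 s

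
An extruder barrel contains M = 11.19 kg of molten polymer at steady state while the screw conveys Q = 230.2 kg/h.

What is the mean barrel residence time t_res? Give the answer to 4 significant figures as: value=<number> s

Q_s = Q / 3600 = 230.2 / 3600 = 0.0639444 kg/s
t_res = M / Q_s = 11.19 / 0.0639444 = 174.996 s

value=175.0 s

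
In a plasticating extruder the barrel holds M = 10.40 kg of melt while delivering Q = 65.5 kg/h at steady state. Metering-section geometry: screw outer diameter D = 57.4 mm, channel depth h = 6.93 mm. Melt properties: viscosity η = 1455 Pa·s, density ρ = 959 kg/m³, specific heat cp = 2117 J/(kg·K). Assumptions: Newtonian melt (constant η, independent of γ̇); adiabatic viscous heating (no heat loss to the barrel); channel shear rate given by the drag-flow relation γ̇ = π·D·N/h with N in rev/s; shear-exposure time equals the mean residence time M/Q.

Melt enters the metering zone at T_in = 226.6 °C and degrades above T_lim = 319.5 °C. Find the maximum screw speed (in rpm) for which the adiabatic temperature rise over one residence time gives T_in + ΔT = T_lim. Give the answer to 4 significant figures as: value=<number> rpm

value=34.72 rpm

Convert throughput: Q = 65.5 kg/h = 65.5/3600 = 0.0181944 kg/s
t_res = M / Q_s = 10.40 / 0.0181944 = 571.603 s
D = 57.4 mm = 0.0574 m;  h = 6.93 mm = 0.00693 m
ΔT_a = T_lim − T_in = 319.5 °C − 226.6 °C = 92.9 K
Invert ΔT = ηγ̇²t_res/(ρcp) for γ̇: γ̇_max² = ΔT_a ρ cp / (η t_res) = 92.9·959·2117 / (1455·571.603) = 226.776 s⁻²
Take the square root: γ̇_max = √(226.776) = 15.0591 s⁻¹
N_max = γ̇_max h / (πD) = 15.0591·0.00693/(π·0.0574) = 0.578722 rev/s → ×60 = 34.7233 rpm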